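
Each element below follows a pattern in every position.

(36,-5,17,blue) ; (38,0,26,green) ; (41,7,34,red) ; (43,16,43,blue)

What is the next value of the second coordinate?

Second coordinate goes -5, 0, 7, 16 → 27 (differences are 5, 7, 9, … (increasing by 2 each time)).

27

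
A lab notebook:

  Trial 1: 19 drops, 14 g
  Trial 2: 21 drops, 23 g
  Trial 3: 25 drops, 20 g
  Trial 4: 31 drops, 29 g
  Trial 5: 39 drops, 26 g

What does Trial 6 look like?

49 drops, 35 g

Drops: differences are 2, 4, 6, … (increasing by 2 each time); 19, 21, 25, 31, 39 → 49.
For the g, alternating steps +9, −3, +9, −3, …: 14, 23, 20, 29, 26 → 35.
So the next line is 49 drops, 35 g.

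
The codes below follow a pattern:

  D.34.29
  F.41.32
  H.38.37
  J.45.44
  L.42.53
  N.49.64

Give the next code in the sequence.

P.46.77

Letter goes D, F, H, J, L, N → P (letters move forward 2 places in the alphabet).
Second component goes 34, 41, 38, 45, 42, 49 → 46 (alternating steps +7, −3, +7, −3, …).
Third component goes 29, 32, 37, 44, 53, 64 → 77 (differences are 3, 5, 7, … (increasing by 2 each time)).
Putting it together: P.46.77.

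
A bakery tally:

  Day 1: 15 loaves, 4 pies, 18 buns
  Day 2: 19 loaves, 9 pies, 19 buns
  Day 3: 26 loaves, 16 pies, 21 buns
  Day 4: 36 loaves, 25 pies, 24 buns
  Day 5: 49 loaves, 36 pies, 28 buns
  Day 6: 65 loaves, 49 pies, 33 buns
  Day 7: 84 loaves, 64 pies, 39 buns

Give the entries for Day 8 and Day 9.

106 loaves, 81 pies, 46 buns; 131 loaves, 100 pies, 54 buns

Loaves — differences are 4, 7, 10, … (increasing by 3 each time): 15, 19, 26, 36, 49, 65, 84 → 106 → 131.
For the pies, perfect squares: 2², 3², 4², …: 4, 9, 16, 25, 36, 49, 64 → 81 → 100.
Buns goes 18, 19, 21, 24, 28, 33, 39 → 46 → 54 (differences are 1, 2, 3, … (increasing by 1 each time)).
So the next two rows are 106 loaves, 81 pies, 46 buns and 131 loaves, 100 pies, 54 buns.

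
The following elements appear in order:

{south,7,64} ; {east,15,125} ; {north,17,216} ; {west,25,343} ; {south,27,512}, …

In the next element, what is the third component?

729

For the direction, repeats south → east → north → west: south, east, north, west, south → east.
Second component — alternating steps +8, +2, +8, +2, …: 7, 15, 17, 25, 27 → 35.
Third component: perfect cubes: 4³, 5³, 6³, …; 64, 125, 216, 343, 512 → 729.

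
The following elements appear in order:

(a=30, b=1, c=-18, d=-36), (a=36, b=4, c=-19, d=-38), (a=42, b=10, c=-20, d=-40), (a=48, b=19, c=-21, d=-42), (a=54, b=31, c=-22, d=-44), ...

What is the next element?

A: +6 each step; 30, 36, 42, 48, 54 → 60.
B: differences are 3, 6, 9, … (increasing by 3 each time), so 1, 4, 10, 19, 31 → 46.
C — −1 each step: -18, -19, -20, -21, -22 → -23.
D: -36, -38, -40, -42, -44 → -46 (always 2 × the c).
Putting it together: (a=60, b=46, c=-23, d=-46).

(a=60, b=46, c=-23, d=-46)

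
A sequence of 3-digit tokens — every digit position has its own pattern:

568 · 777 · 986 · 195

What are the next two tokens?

First digit goes 5, 7, 9, 1 → 3 → 5 (+2 each step, mod 10).
Second digit: +1 each step, mod 10, so 6, 7, 8, 9 → 0 → 1.
Third digit — −1 each step, mod 10: 8, 7, 6, 5 → 4 → 3.
So the next two tokens are 304 and 513.

304, 513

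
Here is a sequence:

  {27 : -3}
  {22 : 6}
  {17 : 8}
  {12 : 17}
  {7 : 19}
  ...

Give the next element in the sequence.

{2 : 28}

First component goes 27, 22, 17, 12, 7 → 2 (−5 each step).
For the second component, alternating steps +9, +2, +9, +2, …: -3, 6, 8, 17, 19 → 28.
So the next element is {2 : 28}.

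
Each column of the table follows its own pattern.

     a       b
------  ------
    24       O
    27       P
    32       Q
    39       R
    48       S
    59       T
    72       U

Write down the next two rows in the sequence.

Column a: differences are 3, 5, 7, … (increasing by 2 each time); 24, 27, 32, 39, 48, 59, 72 → 87 → 104.
Column b — letters move forward 1 place in the alphabet: O, P, Q, R, S, T, U → V → W.
So the next two rows are 87  V and 104  W.

87  V; 104  W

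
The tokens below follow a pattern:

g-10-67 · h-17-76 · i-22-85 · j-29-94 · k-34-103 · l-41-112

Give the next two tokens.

m-46-121, n-53-130

Letter — letters move forward 1 place in the alphabet: g, h, i, j, k, l → m → n.
Second component: alternating steps +7, +5, +7, +5, …; 10, 17, 22, 29, 34, 41 → 46 → 53.
Third component goes 67, 76, 85, 94, 103, 112 → 121 → 130 (+9 each step).
Putting the parts together: m-46-121 and then n-53-130.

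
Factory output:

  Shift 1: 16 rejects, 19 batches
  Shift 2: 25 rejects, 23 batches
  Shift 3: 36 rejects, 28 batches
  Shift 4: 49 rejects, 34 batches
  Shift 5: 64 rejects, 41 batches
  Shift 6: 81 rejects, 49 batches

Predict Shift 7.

Rejects: 16, 25, 36, 49, 64, 81 → 100 (perfect squares: 4², 5², 6², …).
Batches goes 19, 23, 28, 34, 41, 49 → 58 (differences are 4, 5, 6, … (increasing by 1 each time)).
Combining the parts gives 100 rejects, 58 batches.

100 rejects, 58 batches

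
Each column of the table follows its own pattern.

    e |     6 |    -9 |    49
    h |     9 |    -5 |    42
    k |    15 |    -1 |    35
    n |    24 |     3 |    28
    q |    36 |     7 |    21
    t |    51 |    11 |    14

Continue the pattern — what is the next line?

w  69  15  7

Letter: letters move forward 3 places in the alphabet, so e, h, k, n, q, t → w.
Second component — differences are 3, 6, 9, … (increasing by 3 each time): 6, 9, 15, 24, 36, 51 → 69.
Third component: +4 each step; -9, -5, -1, 3, 7, 11 → 15.
Fourth component: −7 each step, so 49, 42, 35, 28, 21, 14 → 7.
Combining the parts gives w  69  15  7.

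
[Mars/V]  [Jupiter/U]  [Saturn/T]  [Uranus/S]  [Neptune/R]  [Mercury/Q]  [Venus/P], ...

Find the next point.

Planet: Mars, Jupiter, Saturn, Uranus, Neptune, Mercury, Venus → Earth (runs through the planets Mercury→Neptune).
For the letter, letters move back 1 place in the alphabet: V, U, T, S, R, Q, P → O.
So the next point is [Earth/O].

[Earth/O]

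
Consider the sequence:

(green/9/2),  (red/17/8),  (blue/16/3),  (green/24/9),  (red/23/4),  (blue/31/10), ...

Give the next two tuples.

(green/30/5), (red/38/11)

Colour: green, red, blue, green, red, blue → green → red (repeats green → red → blue).
Second entry: alternating steps +8, −1, +8, −1, …; 9, 17, 16, 24, 23, 31 → 30 → 38.
Third entry — alternating steps +6, −5, +6, −5, …: 2, 8, 3, 9, 4, 10 → 5 → 11.
Putting the parts together: (green/30/5) and then (red/38/11).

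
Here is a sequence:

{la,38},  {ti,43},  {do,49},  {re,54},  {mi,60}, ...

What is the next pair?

{fa,65}

Note goes la, ti, do, re, mi → fa (runs through the solfège scale do→ti).
Second part: alternating steps +5, +6, +5, +6, …, so 38, 43, 49, 54, 60 → 65.
So the next pair is {fa,65}.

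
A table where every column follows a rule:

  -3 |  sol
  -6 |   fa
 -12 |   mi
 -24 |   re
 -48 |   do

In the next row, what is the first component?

-96

For the first component, ×2 each step: -3, -6, -12, -24, -48 → -96.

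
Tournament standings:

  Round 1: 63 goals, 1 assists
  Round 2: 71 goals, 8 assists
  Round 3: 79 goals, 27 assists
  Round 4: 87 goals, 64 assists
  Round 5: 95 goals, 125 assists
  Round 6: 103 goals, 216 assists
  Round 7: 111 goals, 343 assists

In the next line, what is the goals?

For the goals, +8 each step: 63, 71, 79, 87, 95, 103, 111 → 119.

119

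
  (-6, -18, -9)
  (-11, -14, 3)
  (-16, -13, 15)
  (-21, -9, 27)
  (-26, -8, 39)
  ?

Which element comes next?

(-31, -4, 51)

First slot: −5 each step, so -6, -11, -16, -21, -26 → -31.
Second slot: -18, -14, -13, -9, -8 → -4 (alternating steps +4, +1, +4, +1, …).
Third slot: -9, 3, 15, 27, 39 → 51 (+12 each step).
So the next element is (-31, -4, 51).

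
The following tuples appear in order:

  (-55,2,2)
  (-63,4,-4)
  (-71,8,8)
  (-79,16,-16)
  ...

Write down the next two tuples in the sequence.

First value: −8 each step, so -55, -63, -71, -79 → -87 → -95.
Second value goes 2, 4, 8, 16 → 32 → 64 (×2 each step).
Third value: ×(-2) each step, so 2, -4, 8, -16 → 32 → -64.
Putting the parts together: (-87,32,32) and then (-95,64,-64).

(-87,32,32), (-95,64,-64)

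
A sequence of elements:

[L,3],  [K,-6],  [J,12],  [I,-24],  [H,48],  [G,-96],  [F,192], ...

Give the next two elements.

[E,-384], [D,768]

Letter goes L, K, J, I, H, G, F → E → D (letters move back 1 place in the alphabet).
Second component: 3, -6, 12, -24, 48, -96, 192 → -384 → 768 (×(-2) each step).
So the next two elements are [E,-384] and [D,768].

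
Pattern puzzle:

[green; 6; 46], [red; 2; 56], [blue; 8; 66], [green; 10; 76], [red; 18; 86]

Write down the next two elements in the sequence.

Colour goes green, red, blue, green, red → blue → green (repeats green → red → blue).
Second slot: each term is the sum of the two before it, so 6, 2, 8, 10, 18 → 28 → 46.
Third slot: +10 each step, so 46, 56, 66, 76, 86 → 96 → 106.
So the next two elements are [blue; 28; 96] and [green; 46; 106].

[blue; 28; 96], [green; 46; 106]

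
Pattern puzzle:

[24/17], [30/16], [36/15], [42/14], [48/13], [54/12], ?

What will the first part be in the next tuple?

First part goes 24, 30, 36, 42, 48, 54 → 60 (+6 each step).

60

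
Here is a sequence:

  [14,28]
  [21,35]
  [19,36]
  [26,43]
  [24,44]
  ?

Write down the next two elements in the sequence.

[31,51], [29,52]

First slot — alternating steps +7, −2, +7, −2, …: 14, 21, 19, 26, 24 → 31 → 29.
Second slot: 28, 35, 36, 43, 44 → 51 → 52 (alternating steps +7, +1, +7, +1, …).
Putting the parts together: [31,51] and then [29,52].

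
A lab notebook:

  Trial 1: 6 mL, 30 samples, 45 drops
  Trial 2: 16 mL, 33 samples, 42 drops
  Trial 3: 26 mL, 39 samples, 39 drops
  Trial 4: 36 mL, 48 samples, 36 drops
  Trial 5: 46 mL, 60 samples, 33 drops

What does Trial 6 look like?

For the mL, +10 each step: 6, 16, 26, 36, 46 → 56.
Samples: 30, 33, 39, 48, 60 → 75 (differences are 3, 6, 9, … (increasing by 3 each time)).
Drops: −3 each step; 45, 42, 39, 36, 33 → 30.
Combining the parts gives 56 mL, 75 samples, 30 drops.

56 mL, 75 samples, 30 drops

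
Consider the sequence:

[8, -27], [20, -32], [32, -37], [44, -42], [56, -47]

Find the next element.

[68, -52]

First slot goes 8, 20, 32, 44, 56 → 68 (+12 each step).
Second slot: −5 each step; -27, -32, -37, -42, -47 → -52.
So the next element is [68, -52].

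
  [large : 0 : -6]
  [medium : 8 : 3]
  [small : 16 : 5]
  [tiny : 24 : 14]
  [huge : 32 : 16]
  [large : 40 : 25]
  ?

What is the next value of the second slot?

Second slot: +8 each step, so 0, 8, 16, 24, 32, 40 → 48.

48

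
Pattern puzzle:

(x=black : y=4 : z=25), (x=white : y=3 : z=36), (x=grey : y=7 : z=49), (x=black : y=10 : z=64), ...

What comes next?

(x=white : y=17 : z=81)

For the x, repeats black → white → grey: black, white, grey, black → white.
Y goes 4, 3, 7, 10 → 17 (each term is the sum of the two before it).
Z — perfect squares: 5², 6², 7², …: 25, 36, 49, 64 → 81.
Combining the parts gives (x=white : y=17 : z=81).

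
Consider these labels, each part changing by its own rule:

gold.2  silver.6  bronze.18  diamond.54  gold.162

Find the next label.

Rank — repeats gold → silver → bronze → diamond: gold, silver, bronze, diamond, gold → silver.
Second component — ×3 each step: 2, 6, 18, 54, 162 → 486.
Combining the parts gives silver.486.

silver.486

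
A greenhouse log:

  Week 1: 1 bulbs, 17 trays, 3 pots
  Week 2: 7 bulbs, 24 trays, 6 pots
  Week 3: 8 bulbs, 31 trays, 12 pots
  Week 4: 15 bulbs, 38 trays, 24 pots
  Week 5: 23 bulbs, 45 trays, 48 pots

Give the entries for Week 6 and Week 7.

38 bulbs, 52 trays, 96 pots; 61 bulbs, 59 trays, 192 pots

Bulbs: each term is the sum of the two before it, so 1, 7, 8, 15, 23 → 38 → 61.
Trays: +7 each step, so 17, 24, 31, 38, 45 → 52 → 59.
Pots: 3, 6, 12, 24, 48 → 96 → 192 (×2 each step).
So the next two rows are 38 bulbs, 52 trays, 96 pots and 61 bulbs, 59 trays, 192 pots.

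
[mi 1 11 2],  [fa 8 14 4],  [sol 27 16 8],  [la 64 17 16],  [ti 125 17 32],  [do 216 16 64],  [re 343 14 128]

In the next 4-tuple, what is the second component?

For the second component, perfect cubes: 1³, 2³, 3³, …: 1, 8, 27, 64, 125, 216, 343 → 512.

512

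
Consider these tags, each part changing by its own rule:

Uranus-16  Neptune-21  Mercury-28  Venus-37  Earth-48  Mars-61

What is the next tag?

Planet goes Uranus, Neptune, Mercury, Venus, Earth, Mars → Jupiter (runs through the planets Mercury→Neptune).
Second component: differences are 5, 7, 9, … (increasing by 2 each time); 16, 21, 28, 37, 48, 61 → 76.
So the next tag is Jupiter-76.

Jupiter-76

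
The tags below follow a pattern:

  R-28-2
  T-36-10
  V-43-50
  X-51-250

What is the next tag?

Z-58-1250

Letter: letters move forward 2 places in the alphabet, so R, T, V, X → Z.
Second component: 28, 36, 43, 51 → 58 (alternating steps +8, +7, +8, +7, …).
For the third component, ×5 each step: 2, 10, 50, 250 → 1250.
Putting it together: Z-58-1250.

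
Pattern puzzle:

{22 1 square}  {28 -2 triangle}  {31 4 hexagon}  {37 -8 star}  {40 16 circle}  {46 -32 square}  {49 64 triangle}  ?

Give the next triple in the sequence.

{55 -128 hexagon}

For the first entry, alternating steps +6, +3, +6, +3, …: 22, 28, 31, 37, 40, 46, 49 → 55.
Second entry goes 1, -2, 4, -8, 16, -32, 64 → -128 (×(-2) each step).
For the shape, repeats square → triangle → hexagon → star → circle: square, triangle, hexagon, star, circle, square, triangle → hexagon.
Putting it together: {55 -128 hexagon}.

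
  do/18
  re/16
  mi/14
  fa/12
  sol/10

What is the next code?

la/8

Note — runs through the solfège scale do→ti: do, re, mi, fa, sol → la.
Second component goes 18, 16, 14, 12, 10 → 8 (−2 each step).
Putting it together: la/8.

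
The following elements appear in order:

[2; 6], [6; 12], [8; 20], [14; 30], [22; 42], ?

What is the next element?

[36; 56]

First value: each term is the sum of the two before it; 2, 6, 8, 14, 22 → 36.
Second value: differences are 6, 8, 10, … (increasing by 2 each time); 6, 12, 20, 30, 42 → 56.
Combining the parts gives [36; 56].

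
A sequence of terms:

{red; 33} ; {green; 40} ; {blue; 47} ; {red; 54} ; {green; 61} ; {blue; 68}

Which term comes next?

Colour goes red, green, blue, red, green, blue → red (repeats red → green → blue).
Second slot goes 33, 40, 47, 54, 61, 68 → 75 (+7 each step).
Combining the parts gives {red; 75}.

{red; 75}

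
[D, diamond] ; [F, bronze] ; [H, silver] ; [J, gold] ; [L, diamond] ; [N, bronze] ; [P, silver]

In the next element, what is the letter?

For the letter, letters move forward 2 places in the alphabet: D, F, H, J, L, N, P → R.

R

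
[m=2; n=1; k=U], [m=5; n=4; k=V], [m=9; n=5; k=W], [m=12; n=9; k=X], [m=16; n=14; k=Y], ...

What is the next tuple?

M: 2, 5, 9, 12, 16 → 19 (alternating steps +3, +4, +3, +4, …).
For the n, each term is the sum of the two before it: 1, 4, 5, 9, 14 → 23.
K goes U, V, W, X, Y → Z (letters move forward 1 place in the alphabet).
Putting it together: [m=19; n=23; k=Z].

[m=19; n=23; k=Z]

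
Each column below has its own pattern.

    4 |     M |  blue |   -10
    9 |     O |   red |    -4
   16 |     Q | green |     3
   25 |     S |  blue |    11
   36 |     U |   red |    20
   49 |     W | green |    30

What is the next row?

64  Y  blue  41

First component: 4, 9, 16, 25, 36, 49 → 64 (perfect squares: 2², 3², 4², …).
Letter: letters move forward 2 places in the alphabet, so M, O, Q, S, U, W → Y.
Colour: repeats blue → red → green, so blue, red, green, blue, red, green → blue.
Fourth component: -10, -4, 3, 11, 20, 30 → 41 (differences are 6, 7, 8, … (increasing by 1 each time)).
Combining the parts gives 64  Y  blue  41.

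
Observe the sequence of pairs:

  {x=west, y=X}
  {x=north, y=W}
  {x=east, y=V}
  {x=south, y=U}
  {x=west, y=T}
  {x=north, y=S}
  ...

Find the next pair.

{x=east, y=R}

X: repeats west → north → east → south; west, north, east, south, west, north → east.
Y goes X, W, V, U, T, S → R (letters move back 1 place in the alphabet).
Combining the parts gives {x=east, y=R}.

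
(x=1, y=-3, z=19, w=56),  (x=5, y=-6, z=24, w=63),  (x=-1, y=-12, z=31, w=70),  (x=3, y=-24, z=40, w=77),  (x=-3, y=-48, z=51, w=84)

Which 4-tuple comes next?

X — alternating steps +4, −6, +4, −6, …: 1, 5, -1, 3, -3 → 1.
Y — ×2 each step: -3, -6, -12, -24, -48 → -96.
Z: differences are 5, 7, 9, … (increasing by 2 each time); 19, 24, 31, 40, 51 → 64.
W — +7 each step: 56, 63, 70, 77, 84 → 91.
Putting it together: (x=1, y=-96, z=64, w=91).

(x=1, y=-96, z=64, w=91)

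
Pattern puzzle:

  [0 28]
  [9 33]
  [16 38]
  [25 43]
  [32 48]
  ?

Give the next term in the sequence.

For the first component, alternating steps +9, +7, +9, +7, …: 0, 9, 16, 25, 32 → 41.
Second component: +5 each step, so 28, 33, 38, 43, 48 → 53.
Combining the parts gives [41 53].

[41 53]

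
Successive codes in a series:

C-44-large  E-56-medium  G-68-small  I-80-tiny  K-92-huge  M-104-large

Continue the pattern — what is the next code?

For the letter, letters move forward 2 places in the alphabet: C, E, G, I, K, M → O.
Second component: +12 each step, so 44, 56, 68, 80, 92, 104 → 116.
Size: large, medium, small, tiny, huge, large → medium (repeats large → medium → small → tiny → huge).
So the next code is O-116-medium.

O-116-medium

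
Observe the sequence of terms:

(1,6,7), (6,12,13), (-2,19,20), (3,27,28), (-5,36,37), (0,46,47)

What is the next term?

(-8,57,58)

First value — alternating steps +5, −8, +5, −8, …: 1, 6, -2, 3, -5, 0 → -8.
Second value goes 6, 12, 19, 27, 36, 46 → 57 (differences are 6, 7, 8, … (increasing by 1 each time)).
For the third value, always 1 more than the second value: 7, 13, 20, 28, 37, 47 → 58.
Putting it together: (-8,57,58).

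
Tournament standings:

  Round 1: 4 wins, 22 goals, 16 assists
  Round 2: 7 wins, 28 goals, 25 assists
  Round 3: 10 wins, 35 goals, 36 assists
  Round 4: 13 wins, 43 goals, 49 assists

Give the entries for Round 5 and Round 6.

16 wins, 52 goals, 64 assists; 19 wins, 62 goals, 81 assists

Wins: 4, 7, 10, 13 → 16 → 19 (+3 each step).
For the goals, differences are 6, 7, 8, … (increasing by 1 each time): 22, 28, 35, 43 → 52 → 62.
For the assists, perfect squares: 4², 5², 6², …: 16, 25, 36, 49 → 64 → 81.
So the next two rows are 16 wins, 52 goals, 64 assists and 19 wins, 62 goals, 81 assists.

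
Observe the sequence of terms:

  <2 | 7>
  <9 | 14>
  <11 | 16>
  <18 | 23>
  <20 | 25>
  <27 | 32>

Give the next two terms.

First coordinate goes 2, 9, 11, 18, 20, 27 → 29 → 36 (alternating steps +7, +2, +7, +2, …).
For the second coordinate, always 5 more than the first coordinate: 7, 14, 16, 23, 25, 32 → 34 → 41.
Putting the parts together: <29 | 34> and then <36 | 41>.

<29 | 34>, <36 | 41>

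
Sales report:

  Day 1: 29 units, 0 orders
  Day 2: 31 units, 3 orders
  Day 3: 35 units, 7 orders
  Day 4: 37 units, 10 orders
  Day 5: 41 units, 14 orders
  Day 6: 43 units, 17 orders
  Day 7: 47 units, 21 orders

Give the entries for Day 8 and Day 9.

For the units, alternating steps +2, +4, +2, +4, …: 29, 31, 35, 37, 41, 43, 47 → 49 → 53.
Orders: 0, 3, 7, 10, 14, 17, 21 → 24 → 28 (alternating steps +3, +4, +3, +4, …).
Putting the parts together: 49 units, 24 orders and then 53 units, 28 orders.

49 units, 24 orders; 53 units, 28 orders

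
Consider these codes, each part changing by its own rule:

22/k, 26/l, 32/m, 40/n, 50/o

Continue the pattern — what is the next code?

62/p

First component — differences are 4, 6, 8, … (increasing by 2 each time): 22, 26, 32, 40, 50 → 62.
Letter: k, l, m, n, o → p (letters move forward 1 place in the alphabet).
Combining the parts gives 62/p.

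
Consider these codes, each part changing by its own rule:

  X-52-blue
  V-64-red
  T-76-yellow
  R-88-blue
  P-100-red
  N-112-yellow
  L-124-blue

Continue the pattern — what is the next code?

J-136-red

Letter: letters move back 2 places in the alphabet; X, V, T, R, P, N, L → J.
Second component goes 52, 64, 76, 88, 100, 112, 124 → 136 (+12 each step).
Colour: blue, red, yellow, blue, red, yellow, blue → red (repeats blue → red → yellow).
Putting it together: J-136-red.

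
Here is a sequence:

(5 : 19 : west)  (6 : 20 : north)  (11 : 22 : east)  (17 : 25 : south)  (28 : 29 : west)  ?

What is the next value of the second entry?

Second entry — differences are 1, 2, 3, … (increasing by 1 each time): 19, 20, 22, 25, 29 → 34.

34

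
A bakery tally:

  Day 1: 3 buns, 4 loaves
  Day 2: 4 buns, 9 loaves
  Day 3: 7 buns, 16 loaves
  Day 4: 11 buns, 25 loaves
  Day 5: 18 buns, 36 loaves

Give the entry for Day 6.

Buns: each term is the sum of the two before it, so 3, 4, 7, 11, 18 → 29.
For the loaves, perfect squares: 2², 3², 4², …: 4, 9, 16, 25, 36 → 49.
So the next row is 29 buns, 49 loaves.

29 buns, 49 loaves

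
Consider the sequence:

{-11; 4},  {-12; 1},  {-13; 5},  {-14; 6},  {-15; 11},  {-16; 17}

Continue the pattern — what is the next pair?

For the first value, −1 each step: -11, -12, -13, -14, -15, -16 → -17.
For the second value, each term is the sum of the two before it: 4, 1, 5, 6, 11, 17 → 28.
Combining the parts gives {-17; 28}.

{-17; 28}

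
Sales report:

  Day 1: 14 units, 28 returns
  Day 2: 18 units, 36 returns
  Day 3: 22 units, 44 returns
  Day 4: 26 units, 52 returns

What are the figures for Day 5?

30 units, 60 returns

Units goes 14, 18, 22, 26 → 30 (+4 each step).
Returns goes 28, 36, 44, 52 → 60 (always 2 × the units).
Combining the parts gives 30 units, 60 returns.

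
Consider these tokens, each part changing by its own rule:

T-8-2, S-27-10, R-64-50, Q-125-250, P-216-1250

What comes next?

Letter: letters move back 1 place in the alphabet; T, S, R, Q, P → O.
Second component — perfect cubes: 2³, 3³, 4³, …: 8, 27, 64, 125, 216 → 343.
Third component: ×5 each step; 2, 10, 50, 250, 1250 → 6250.
Putting it together: O-343-6250.

O-343-6250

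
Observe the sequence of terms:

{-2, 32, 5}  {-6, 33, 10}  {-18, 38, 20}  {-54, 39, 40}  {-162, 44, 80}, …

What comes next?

For the first value, ×3 each step: -2, -6, -18, -54, -162 → -486.
Second value: 32, 33, 38, 39, 44 → 45 (alternating steps +1, +5, +1, +5, …).
Third value: ×2 each step, so 5, 10, 20, 40, 80 → 160.
Putting it together: {-486, 45, 160}.

{-486, 45, 160}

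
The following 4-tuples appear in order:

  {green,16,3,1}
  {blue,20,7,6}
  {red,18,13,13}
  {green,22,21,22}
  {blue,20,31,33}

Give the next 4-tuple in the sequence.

Colour — repeats green → blue → red: green, blue, red, green, blue → red.
Second coordinate goes 16, 20, 18, 22, 20 → 24 (alternating steps +4, −2, +4, −2, …).
Third coordinate goes 3, 7, 13, 21, 31 → 43 (differences are 4, 6, 8, … (increasing by 2 each time)).
Fourth coordinate: 1, 6, 13, 22, 33 → 46 (differences are 5, 7, 9, … (increasing by 2 each time)).
Combining the parts gives {red,24,43,46}.

{red,24,43,46}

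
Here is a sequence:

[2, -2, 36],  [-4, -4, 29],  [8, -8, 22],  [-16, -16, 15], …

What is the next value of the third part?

8

First part: ×(-2) each step; 2, -4, 8, -16 → 32.
For the second part, ×2 each step: -2, -4, -8, -16 → -32.
For the third part, −7 each step: 36, 29, 22, 15 → 8.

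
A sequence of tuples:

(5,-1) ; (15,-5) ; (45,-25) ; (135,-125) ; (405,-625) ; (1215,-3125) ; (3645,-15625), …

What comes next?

(10935,-78125)

First component goes 5, 15, 45, 135, 405, 1215, 3645 → 10935 (×3 each step).
Second component: ×5 each step, so -1, -5, -25, -125, -625, -3125, -15625 → -78125.
Putting it together: (10935,-78125).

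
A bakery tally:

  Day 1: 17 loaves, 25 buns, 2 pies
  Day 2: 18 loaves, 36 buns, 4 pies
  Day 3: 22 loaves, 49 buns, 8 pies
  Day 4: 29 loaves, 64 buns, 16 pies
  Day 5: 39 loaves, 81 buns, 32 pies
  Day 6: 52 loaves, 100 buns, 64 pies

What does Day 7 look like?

For the loaves, differences are 1, 4, 7, … (increasing by 3 each time): 17, 18, 22, 29, 39, 52 → 68.
Buns: perfect squares: 5², 6², 7², …, so 25, 36, 49, 64, 81, 100 → 121.
Pies goes 2, 4, 8, 16, 32, 64 → 128 (×2 each step).
Putting it together: 68 loaves, 121 buns, 128 pies.

68 loaves, 121 buns, 128 pies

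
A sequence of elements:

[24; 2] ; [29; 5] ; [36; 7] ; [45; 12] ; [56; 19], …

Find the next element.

First entry: differences are 5, 7, 9, … (increasing by 2 each time); 24, 29, 36, 45, 56 → 69.
Second entry — each term is the sum of the two before it: 2, 5, 7, 12, 19 → 31.
So the next element is [69; 31].

[69; 31]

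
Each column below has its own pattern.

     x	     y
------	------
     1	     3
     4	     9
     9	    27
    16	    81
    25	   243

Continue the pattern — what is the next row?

Column x: perfect squares: 1², 2², 3², …, so 1, 4, 9, 16, 25 → 36.
Column y: ×3 each step, so 3, 9, 27, 81, 243 → 729.
Putting it together: 36  729.

36  729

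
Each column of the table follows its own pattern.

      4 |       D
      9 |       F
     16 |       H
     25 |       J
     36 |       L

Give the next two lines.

49  N; 64  P

First component: 4, 9, 16, 25, 36 → 49 → 64 (perfect squares: 2², 3², 4², …).
For the letter, letters move forward 2 places in the alphabet: D, F, H, J, L → N → P.
So the next two lines are 49  N and 64  P.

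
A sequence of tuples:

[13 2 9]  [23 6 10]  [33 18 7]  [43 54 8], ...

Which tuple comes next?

[53 162 5]

First slot: 13, 23, 33, 43 → 53 (+10 each step).
For the second slot, ×3 each step: 2, 6, 18, 54 → 162.
Third slot — alternating steps +1, −3, +1, −3, …: 9, 10, 7, 8 → 5.
Putting it together: [53 162 5].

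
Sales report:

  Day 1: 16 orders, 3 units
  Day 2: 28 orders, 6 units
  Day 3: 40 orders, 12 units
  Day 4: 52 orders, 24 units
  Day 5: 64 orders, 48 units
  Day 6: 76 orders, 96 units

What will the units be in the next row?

Units — ×2 each step: 3, 6, 12, 24, 48, 96 → 192.

192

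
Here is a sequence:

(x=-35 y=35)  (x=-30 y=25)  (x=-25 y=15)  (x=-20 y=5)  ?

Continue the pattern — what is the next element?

X — +5 each step: -35, -30, -25, -20 → -15.
Y goes 35, 25, 15, 5 → -5 (−10 each step).
So the next element is (x=-15 y=-5).

(x=-15 y=-5)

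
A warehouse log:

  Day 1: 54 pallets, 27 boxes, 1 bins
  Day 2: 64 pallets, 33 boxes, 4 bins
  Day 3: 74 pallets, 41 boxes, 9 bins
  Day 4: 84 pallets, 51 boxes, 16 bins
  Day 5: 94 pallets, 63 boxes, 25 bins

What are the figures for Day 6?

104 pallets, 77 boxes, 36 bins

For the pallets, +10 each step: 54, 64, 74, 84, 94 → 104.
Boxes: differences are 6, 8, 10, … (increasing by 2 each time), so 27, 33, 41, 51, 63 → 77.
Bins: perfect squares: 1², 2², 3², …, so 1, 4, 9, 16, 25 → 36.
Combining the parts gives 104 pallets, 77 boxes, 36 bins.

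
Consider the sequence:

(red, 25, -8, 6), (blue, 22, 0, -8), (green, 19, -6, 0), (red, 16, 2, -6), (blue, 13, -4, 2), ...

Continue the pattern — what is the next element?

(green, 10, 4, -4)

Colour goes red, blue, green, red, blue → green (repeats red → blue → green).
Second slot: −3 each step; 25, 22, 19, 16, 13 → 10.
Third slot goes -8, 0, -6, 2, -4 → 4 (alternating steps +8, −6, +8, −6, …).
Fourth slot: always the previous value of the third slot; 6, -8, 0, -6, 2 → -4.
Putting it together: (green, 10, 4, -4).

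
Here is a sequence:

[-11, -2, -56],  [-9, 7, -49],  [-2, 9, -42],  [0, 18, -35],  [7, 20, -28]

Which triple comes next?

[9, 29, -21]

First component: -11, -9, -2, 0, 7 → 9 (alternating steps +2, +7, +2, +7, …).
For the second component, alternating steps +9, +2, +9, +2, …: -2, 7, 9, 18, 20 → 29.
Third component goes -56, -49, -42, -35, -28 → -21 (+7 each step).
Putting it together: [9, 29, -21].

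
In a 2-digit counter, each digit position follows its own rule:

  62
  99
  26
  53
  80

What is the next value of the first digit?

1

First digit: 6, 9, 2, 5, 8 → 1 (+3 each step, mod 10).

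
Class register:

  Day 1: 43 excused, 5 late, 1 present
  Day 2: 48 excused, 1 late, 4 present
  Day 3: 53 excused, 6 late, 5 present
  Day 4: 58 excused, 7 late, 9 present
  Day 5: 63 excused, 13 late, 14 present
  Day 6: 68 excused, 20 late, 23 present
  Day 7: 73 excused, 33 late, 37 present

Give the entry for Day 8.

78 excused, 53 late, 60 present

Excused — +5 each step: 43, 48, 53, 58, 63, 68, 73 → 78.
Late: 5, 1, 6, 7, 13, 20, 33 → 53 (each term is the sum of the two before it).
Present — each term is the sum of the two before it: 1, 4, 5, 9, 14, 23, 37 → 60.
Putting it together: 78 excused, 53 late, 60 present.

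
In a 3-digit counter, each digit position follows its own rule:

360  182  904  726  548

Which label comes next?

First digit: −2 each step, mod 10, so 3, 1, 9, 7, 5 → 3.
For the second digit, +2 each step, mod 10: 6, 8, 0, 2, 4 → 6.
Third digit — +2 each step, mod 10: 0, 2, 4, 6, 8 → 0.
Putting it together: 360.

360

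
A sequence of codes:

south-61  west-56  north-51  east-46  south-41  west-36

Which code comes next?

Direction: south, west, north, east, south, west → north (repeats south → west → north → east).
Second component goes 61, 56, 51, 46, 41, 36 → 31 (−5 each step).
Combining the parts gives north-31.

north-31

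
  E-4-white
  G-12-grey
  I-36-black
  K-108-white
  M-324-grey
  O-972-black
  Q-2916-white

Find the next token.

S-8748-grey

For the letter, letters move forward 2 places in the alphabet: E, G, I, K, M, O, Q → S.
Second component: 4, 12, 36, 108, 324, 972, 2916 → 8748 (×3 each step).
Shade goes white, grey, black, white, grey, black, white → grey (repeats white → grey → black).
Combining the parts gives S-8748-grey.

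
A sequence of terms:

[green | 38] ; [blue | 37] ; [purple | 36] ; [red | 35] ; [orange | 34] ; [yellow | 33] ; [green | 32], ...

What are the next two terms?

For the colour, repeats green → blue → purple → red → orange → yellow: green, blue, purple, red, orange, yellow, green → blue → purple.
Second slot: 38, 37, 36, 35, 34, 33, 32 → 31 → 30 (−1 each step).
Putting the parts together: [blue | 31] and then [purple | 30].

[blue | 31], [purple | 30]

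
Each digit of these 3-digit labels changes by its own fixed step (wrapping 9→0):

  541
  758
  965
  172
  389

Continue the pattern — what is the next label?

596

First digit — +2 each step, mod 10: 5, 7, 9, 1, 3 → 5.
Second digit: +1 each step, mod 10, so 4, 5, 6, 7, 8 → 9.
Third digit goes 1, 8, 5, 2, 9 → 6 (−3 each step, mod 10).
Putting it together: 596.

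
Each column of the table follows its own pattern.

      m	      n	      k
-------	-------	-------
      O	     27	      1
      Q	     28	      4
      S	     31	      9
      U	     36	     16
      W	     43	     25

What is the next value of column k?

36

Column k: 1, 4, 9, 16, 25 → 36 (perfect squares: 1², 2², 3², …).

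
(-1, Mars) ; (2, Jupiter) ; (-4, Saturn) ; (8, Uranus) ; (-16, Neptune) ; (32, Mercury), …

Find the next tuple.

First component goes -1, 2, -4, 8, -16, 32 → -64 (×(-2) each step).
Planet — runs through the planets Mercury→Neptune: Mars, Jupiter, Saturn, Uranus, Neptune, Mercury → Venus.
Combining the parts gives (-64, Venus).

(-64, Venus)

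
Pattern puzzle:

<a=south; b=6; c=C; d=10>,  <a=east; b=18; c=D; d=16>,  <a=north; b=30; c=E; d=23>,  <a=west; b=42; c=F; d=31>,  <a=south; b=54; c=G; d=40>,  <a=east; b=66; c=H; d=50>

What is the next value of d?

A: repeats south → east → north → west; south, east, north, west, south, east → north.
B: 6, 18, 30, 42, 54, 66 → 78 (+12 each step).
For the c, letters move forward 1 place in the alphabet: C, D, E, F, G, H → I.
For the d, differences are 6, 7, 8, … (increasing by 1 each time): 10, 16, 23, 31, 40, 50 → 61.

61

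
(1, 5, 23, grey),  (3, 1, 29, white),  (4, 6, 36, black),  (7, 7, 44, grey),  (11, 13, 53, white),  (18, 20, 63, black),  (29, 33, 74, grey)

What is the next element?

(47, 53, 86, white)

First entry: each term is the sum of the two before it; 1, 3, 4, 7, 11, 18, 29 → 47.
Second entry: each term is the sum of the two before it, so 5, 1, 6, 7, 13, 20, 33 → 53.
Third entry: differences are 6, 7, 8, … (increasing by 1 each time); 23, 29, 36, 44, 53, 63, 74 → 86.
Shade: repeats grey → white → black; grey, white, black, grey, white, black, grey → white.
Putting it together: (47, 53, 86, white).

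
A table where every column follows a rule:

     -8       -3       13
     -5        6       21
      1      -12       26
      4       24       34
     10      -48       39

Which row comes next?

First component goes -8, -5, 1, 4, 10 → 13 (alternating steps +3, +6, +3, +6, …).
Second component: ×(-2) each step, so -3, 6, -12, 24, -48 → 96.
For the third component, alternating steps +8, +5, +8, +5, …: 13, 21, 26, 34, 39 → 47.
Combining the parts gives 13  96  47.

13  96  47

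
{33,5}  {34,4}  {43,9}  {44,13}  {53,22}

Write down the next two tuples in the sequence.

First part: 33, 34, 43, 44, 53 → 54 → 63 (alternating steps +1, +9, +1, +9, …).
Second part: each term is the sum of the two before it, so 5, 4, 9, 13, 22 → 35 → 57.
So the next two tuples are {54,35} and {63,57}.

{54,35}, {63,57}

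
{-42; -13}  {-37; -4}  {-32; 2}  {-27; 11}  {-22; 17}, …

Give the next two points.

First value goes -42, -37, -32, -27, -22 → -17 → -12 (+5 each step).
Second value — alternating steps +9, +6, +9, +6, …: -13, -4, 2, 11, 17 → 26 → 32.
Putting the parts together: {-17; 26} and then {-12; 32}.

{-17; 26}, {-12; 32}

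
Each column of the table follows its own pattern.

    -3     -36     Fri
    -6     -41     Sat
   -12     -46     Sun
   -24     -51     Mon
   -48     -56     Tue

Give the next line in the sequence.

-96  -61  Wed

First component: ×2 each step, so -3, -6, -12, -24, -48 → -96.
Second component: −5 each step, so -36, -41, -46, -51, -56 → -61.
For the day, runs through the weekdays Mon→Sun: Fri, Sat, Sun, Mon, Tue → Wed.
So the next line is -96  -61  Wed.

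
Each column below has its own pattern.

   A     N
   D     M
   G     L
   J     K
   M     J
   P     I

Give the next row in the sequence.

S  H

First letter: letters move forward 3 places in the alphabet, so A, D, G, J, M, P → S.
Second letter — letters move back 1 place in the alphabet: N, M, L, K, J, I → H.
Combining the parts gives S  H.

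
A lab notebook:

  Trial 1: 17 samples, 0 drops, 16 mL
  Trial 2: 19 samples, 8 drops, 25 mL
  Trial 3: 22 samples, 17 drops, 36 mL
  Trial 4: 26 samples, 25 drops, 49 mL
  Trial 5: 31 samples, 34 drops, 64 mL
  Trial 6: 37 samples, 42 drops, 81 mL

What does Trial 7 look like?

Samples: 17, 19, 22, 26, 31, 37 → 44 (differences are 2, 3, 4, … (increasing by 1 each time)).
For the drops, alternating steps +8, +9, +8, +9, …: 0, 8, 17, 25, 34, 42 → 51.
ML: 16, 25, 36, 49, 64, 81 → 100 (perfect squares: 4², 5², 6², …).
So the next row is 44 samples, 51 drops, 100 mL.

44 samples, 51 drops, 100 mL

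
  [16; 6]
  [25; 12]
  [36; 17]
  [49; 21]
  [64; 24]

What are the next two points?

First component: perfect squares: 4², 5², 6², …; 16, 25, 36, 49, 64 → 81 → 100.
Second component — differences are 6, 5, 4, … (decreasing by 1 each time): 6, 12, 17, 21, 24 → 26 → 27.
Putting the parts together: [81; 26] and then [100; 27].

[81; 26], [100; 27]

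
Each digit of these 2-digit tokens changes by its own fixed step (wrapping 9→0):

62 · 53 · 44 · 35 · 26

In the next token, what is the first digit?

1

First digit goes 6, 5, 4, 3, 2 → 1 (−1 each step, mod 10).
Second digit: 2, 3, 4, 5, 6 → 7 (+1 each step, mod 10).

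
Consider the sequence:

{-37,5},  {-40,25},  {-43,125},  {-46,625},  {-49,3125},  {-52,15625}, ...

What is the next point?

{-55,78125}

First entry: −3 each step, so -37, -40, -43, -46, -49, -52 → -55.
Second entry: ×5 each step; 5, 25, 125, 625, 3125, 15625 → 78125.
So the next point is {-55,78125}.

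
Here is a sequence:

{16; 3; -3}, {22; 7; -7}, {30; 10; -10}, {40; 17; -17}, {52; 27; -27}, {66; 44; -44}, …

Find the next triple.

{82; 71; -71}

For the first part, differences are 6, 8, 10, … (increasing by 2 each time): 16, 22, 30, 40, 52, 66 → 82.
For the second part, each term is the sum of the two before it: 3, 7, 10, 17, 27, 44 → 71.
Third part — always the negative of the second part: -3, -7, -10, -17, -27, -44 → -71.
So the next triple is {82; 71; -71}.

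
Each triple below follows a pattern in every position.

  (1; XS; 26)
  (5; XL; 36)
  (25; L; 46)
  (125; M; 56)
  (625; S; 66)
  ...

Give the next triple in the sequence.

First slot goes 1, 5, 25, 125, 625 → 3125 (×5 each step).
Size: runs backward through clothing sizes XS→XL; XS, XL, L, M, S → XS.
Third slot goes 26, 36, 46, 56, 66 → 76 (+10 each step).
Combining the parts gives (3125; XS; 76).

(3125; XS; 76)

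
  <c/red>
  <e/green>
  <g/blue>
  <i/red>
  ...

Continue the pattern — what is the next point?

For the letter, letters move forward 2 places in the alphabet: c, e, g, i → k.
Colour: repeats red → green → blue, so red, green, blue, red → green.
Putting it together: <k/green>.

<k/green>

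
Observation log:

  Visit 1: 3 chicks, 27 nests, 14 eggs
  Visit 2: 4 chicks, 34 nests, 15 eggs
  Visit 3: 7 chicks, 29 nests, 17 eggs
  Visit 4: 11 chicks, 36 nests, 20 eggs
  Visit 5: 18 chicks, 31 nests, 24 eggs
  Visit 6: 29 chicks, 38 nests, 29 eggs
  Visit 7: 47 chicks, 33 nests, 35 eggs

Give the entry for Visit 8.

76 chicks, 40 nests, 42 eggs

Chicks goes 3, 4, 7, 11, 18, 29, 47 → 76 (each term is the sum of the two before it).
Nests: 27, 34, 29, 36, 31, 38, 33 → 40 (alternating steps +7, −5, +7, −5, …).
For the eggs, differences are 1, 2, 3, … (increasing by 1 each time): 14, 15, 17, 20, 24, 29, 35 → 42.
Combining the parts gives 76 chicks, 40 nests, 42 eggs.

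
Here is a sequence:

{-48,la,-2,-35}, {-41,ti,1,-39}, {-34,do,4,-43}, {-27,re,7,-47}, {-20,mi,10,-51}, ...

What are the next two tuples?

{-13,fa,13,-55}, {-6,sol,16,-59}

For the first part, +7 each step: -48, -41, -34, -27, -20 → -13 → -6.
Note — runs through the solfège scale do→ti: la, ti, do, re, mi → fa → sol.
Third part goes -2, 1, 4, 7, 10 → 13 → 16 (+3 each step).
Fourth part: -35, -39, -43, -47, -51 → -55 → -59 (−4 each step).
Putting the parts together: {-13,fa,13,-55} and then {-6,sol,16,-59}.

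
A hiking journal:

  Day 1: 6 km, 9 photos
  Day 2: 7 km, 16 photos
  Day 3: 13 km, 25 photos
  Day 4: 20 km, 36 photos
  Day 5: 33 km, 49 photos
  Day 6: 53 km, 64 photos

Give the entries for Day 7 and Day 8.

86 km, 81 photos; 139 km, 100 photos

Km goes 6, 7, 13, 20, 33, 53 → 86 → 139 (each term is the sum of the two before it).
Photos: perfect squares: 3², 4², 5², …, so 9, 16, 25, 36, 49, 64 → 81 → 100.
So the next two lines are 86 km, 81 photos and 139 km, 100 photos.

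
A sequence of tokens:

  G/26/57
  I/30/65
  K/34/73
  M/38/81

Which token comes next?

Letter — letters move forward 2 places in the alphabet: G, I, K, M → O.
Second component goes 26, 30, 34, 38 → 42 (+4 each step).
For the third component, +8 each step: 57, 65, 73, 81 → 89.
Combining the parts gives O/42/89.

O/42/89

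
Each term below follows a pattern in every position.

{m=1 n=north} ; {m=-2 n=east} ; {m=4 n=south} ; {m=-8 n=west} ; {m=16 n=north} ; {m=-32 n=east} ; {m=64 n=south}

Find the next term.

{m=-128 n=west}

For the m, ×(-2) each step: 1, -2, 4, -8, 16, -32, 64 → -128.
N goes north, east, south, west, north, east, south → west (repeats north → east → south → west).
Combining the parts gives {m=-128 n=west}.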